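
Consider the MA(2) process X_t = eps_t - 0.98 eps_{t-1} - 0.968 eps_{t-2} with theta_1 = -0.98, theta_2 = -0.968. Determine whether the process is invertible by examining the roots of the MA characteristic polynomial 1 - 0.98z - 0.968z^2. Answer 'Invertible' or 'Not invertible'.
\text{Not invertible}

The MA(q) characteristic polynomial is P(z) = 1 - 0.98z - 0.968z^2.
Invertibility requires all roots to lie outside the unit circle, i.e. |z| > 1 for every root.
Set 1 + (-0.98) z + (-0.968) z^2 = 0, i.e. a z^2 + b z + c = 0 with a = -0.968, b = -0.98, c = 1.
Discriminant D = b^2 - 4ac = (-0.98)^2 - 4*(-0.968)*1 = 0.9604 - (-3.872) = 4.8324.
D >= 0, so the roots are real: z = (-b +/- sqrt(D)) / (2a) = (0.98 +/- 2.198272) / (-1.936).
  z_1 = (0.98 + 2.198272) / (-1.936) = -1.6417,   |z_1| = 1.6417.
  z_2 = (0.98 - 2.198272) / (-1.936) = 0.6293,   |z_2| = 0.6293.
Moduli of all roots: 1.6417, 0.6293.
All moduli strictly greater than 1? No.
Verdict: Not invertible.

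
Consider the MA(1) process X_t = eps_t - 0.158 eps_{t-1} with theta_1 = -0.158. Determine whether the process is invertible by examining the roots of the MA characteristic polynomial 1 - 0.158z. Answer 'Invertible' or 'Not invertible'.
\text{Invertible}

The MA(q) characteristic polynomial is P(z) = 1 - 0.158z.
Invertibility requires all roots to lie outside the unit circle, i.e. |z| > 1 for every root.
This is linear in z: 1 + (-0.158) z = 0  =>  z = -1/(-0.158) = 6.329114,  |z| = 6.329114.
Moduli of all roots: 6.3291.
All moduli strictly greater than 1? Yes.
Verdict: Invertible.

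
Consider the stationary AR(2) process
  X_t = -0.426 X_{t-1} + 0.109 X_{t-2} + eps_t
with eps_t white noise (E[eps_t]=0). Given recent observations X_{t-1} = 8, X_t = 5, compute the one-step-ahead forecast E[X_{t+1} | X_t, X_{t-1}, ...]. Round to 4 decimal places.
E[X_{t+1} \mid \mathcal F_t] = -1.2580

For an AR(p) model X_t = c + sum_i phi_i X_{t-i} + eps_t, the
one-step-ahead conditional mean is
  E[X_{t+1} | X_t, ...] = c + sum_i phi_i X_{t+1-i}.
Substitute known values:
  E[X_{t+1} | ...] = (-0.426) * (5) + (0.109) * (8)
                   = -1.2580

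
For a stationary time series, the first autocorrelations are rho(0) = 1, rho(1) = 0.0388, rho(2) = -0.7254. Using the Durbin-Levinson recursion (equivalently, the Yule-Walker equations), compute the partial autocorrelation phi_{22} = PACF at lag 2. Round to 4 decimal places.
\phi_{22} = -0.7280

The PACF at lag k is phi_{kk}, the last component of the solution
to the Yule-Walker system G_k phi = r_k where
  (G_k)_{ij} = rho(|i - j|), (r_k)_i = rho(i), i,j = 1..k.
Equivalently, Durbin-Levinson gives phi_{kk} iteratively:
  phi_{11} = rho(1)
  phi_{kk} = [rho(k) - sum_{j=1..k-1} phi_{k-1,j} rho(k-j)]
            / [1 - sum_{j=1..k-1} phi_{k-1,j} rho(j)],
  phi_{k,j} = phi_{k-1,j} - phi_{kk} phi_{k-1,k-j},  j = 1..k-1.
Step k = 1:
  phi_11 = rho(1) = 0.0388.
Step k = 2:
  phi_22 = [rho(2) - phi_11 rho(1)] / [1 - phi_11 rho(1)] = [-0.7254 - (0.0388)(0.0388)] / [1 - (0.0388)(0.0388)]
         = -0.72690544 / 0.99849456 = -0.728.
Therefore phi_{22} = -0.7280.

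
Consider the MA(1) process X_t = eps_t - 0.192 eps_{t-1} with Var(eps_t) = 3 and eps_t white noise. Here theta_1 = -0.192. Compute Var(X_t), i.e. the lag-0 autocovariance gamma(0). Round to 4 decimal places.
\gamma(0) = 3.1106

For an MA(q) process X_t = eps_t + sum_i theta_i eps_{t-i} with
Var(eps_t) = sigma^2, the variance is
  gamma(0) = sigma^2 * (1 + sum_i theta_i^2).
  sum_i theta_i^2 = (-0.192)^2 = 0.036864.
  gamma(0) = 3 * (1 + 0.036864) = 3 * 1.036864 = 3.110592, which rounds to 3.1106.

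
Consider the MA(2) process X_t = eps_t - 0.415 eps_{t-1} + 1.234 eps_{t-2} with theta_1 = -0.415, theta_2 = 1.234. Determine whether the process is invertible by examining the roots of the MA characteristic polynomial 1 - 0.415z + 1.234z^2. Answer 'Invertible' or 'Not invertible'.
\text{Not invertible}

The MA(q) characteristic polynomial is P(z) = 1 - 0.415z + 1.234z^2.
Invertibility requires all roots to lie outside the unit circle, i.e. |z| > 1 for every root.
Set 1 + (-0.415) z + (1.234) z^2 = 0, i.e. a z^2 + b z + c = 0 with a = 1.234, b = -0.415, c = 1.
Discriminant D = b^2 - 4ac = (-0.415)^2 - 4*(1.234)*1 = 0.172225 - (4.936) = -4.763775.
D < 0, so the roots are the complex-conjugate pair z = (-b +/- i sqrt(-D)) / (2a) = 0.1682 +/- 0.8844i.
For a conjugate pair |z|^2 = z * conj(z) = (product of roots) = c/a = 1/(1.234) = 0.810373, so |z| = sqrt(0.810373) = 0.9002 for both roots.
Moduli of all roots: 0.9002, 0.9002.
All moduli strictly greater than 1? No.
Verdict: Not invertible.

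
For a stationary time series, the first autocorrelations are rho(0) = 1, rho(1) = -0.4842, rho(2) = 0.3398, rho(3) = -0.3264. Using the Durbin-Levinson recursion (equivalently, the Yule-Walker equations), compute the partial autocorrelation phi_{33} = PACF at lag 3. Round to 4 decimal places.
\phi_{33} = -0.1570

The PACF at lag k is phi_{kk}, the last component of the solution
to the Yule-Walker system G_k phi = r_k where
  (G_k)_{ij} = rho(|i - j|), (r_k)_i = rho(i), i,j = 1..k.
Equivalently, Durbin-Levinson gives phi_{kk} iteratively:
  phi_{11} = rho(1)
  phi_{kk} = [rho(k) - sum_{j=1..k-1} phi_{k-1,j} rho(k-j)]
            / [1 - sum_{j=1..k-1} phi_{k-1,j} rho(j)],
  phi_{k,j} = phi_{k-1,j} - phi_{kk} phi_{k-1,k-j},  j = 1..k-1.
Step k = 1:
  phi_11 = rho(1) = -0.4842.
Step k = 2:
  phi_22 = [rho(2) - phi_11 rho(1)] / [1 - phi_11 rho(1)] = [0.3398 - (-0.4842)(-0.4842)] / [1 - (-0.4842)(-0.4842)]
         = 0.10535036 / 0.76555036 = 0.137614.
  Update: phi_21 = phi_11 - phi_22 phi_11 = -0.4842 - (0.137614)(-0.4842) = -0.417567.
Step k = 3:
  phi_33 = [rho(3) - phi_21 rho(2) - phi_22 rho(1)] / [1 - phi_21 rho(1) - phi_22 rho(2)]
    numerator   = -0.3264 - (-0.417567)(0.3398) - (0.137614)(-0.4842) = -0.11787797
    denominator = 1 - (-0.417567)(-0.4842) - (0.137614)(0.3398) = 0.75105269
  phi_33 = -0.11787797 / 0.75105269 = -0.157.
Therefore phi_{33} = -0.1570.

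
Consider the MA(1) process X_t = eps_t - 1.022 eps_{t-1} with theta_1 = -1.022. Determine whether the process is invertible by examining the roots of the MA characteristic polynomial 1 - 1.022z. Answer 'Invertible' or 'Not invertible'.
\text{Not invertible}

The MA(q) characteristic polynomial is P(z) = 1 - 1.022z.
Invertibility requires all roots to lie outside the unit circle, i.e. |z| > 1 for every root.
This is linear in z: 1 + (-1.022) z = 0  =>  z = -1/(-1.022) = 0.978474,  |z| = 0.978474.
Moduli of all roots: 0.9785.
All moduli strictly greater than 1? No.
Verdict: Not invertible.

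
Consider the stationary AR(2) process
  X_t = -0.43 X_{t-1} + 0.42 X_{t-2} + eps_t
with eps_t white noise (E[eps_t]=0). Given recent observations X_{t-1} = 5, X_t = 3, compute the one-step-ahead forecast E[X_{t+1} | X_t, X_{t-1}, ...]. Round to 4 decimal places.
E[X_{t+1} \mid \mathcal F_t] = 0.8100

For an AR(p) model X_t = c + sum_i phi_i X_{t-i} + eps_t, the
one-step-ahead conditional mean is
  E[X_{t+1} | X_t, ...] = c + sum_i phi_i X_{t+1-i}.
Substitute known values:
  E[X_{t+1} | ...] = (-0.43) * (3) + (0.42) * (5)
                   = 0.8100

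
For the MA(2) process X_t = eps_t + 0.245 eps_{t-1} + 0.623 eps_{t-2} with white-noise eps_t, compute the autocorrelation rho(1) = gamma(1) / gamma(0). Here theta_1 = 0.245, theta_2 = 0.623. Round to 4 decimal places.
\rho(1) = 0.2746

For an MA(q) process with theta_0 = 1, the autocovariance is
  gamma(k) = sigma^2 * sum_{i=0..q-k} theta_i * theta_{i+k},
and rho(k) = gamma(k) / gamma(0). Sigma^2 cancels.
  numerator   = (1)*(0.245) + (0.245)*(0.623) = 0.397635.
  denominator = (1)^2 + (0.245)^2 + (0.623)^2 = 1.448154.
  rho(1) = 0.397635 / 1.448154 = 0.2746.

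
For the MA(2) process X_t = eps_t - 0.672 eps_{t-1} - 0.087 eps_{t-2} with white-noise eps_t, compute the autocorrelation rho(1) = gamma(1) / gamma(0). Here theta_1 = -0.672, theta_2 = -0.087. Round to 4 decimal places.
\rho(1) = -0.4205

For an MA(q) process with theta_0 = 1, the autocovariance is
  gamma(k) = sigma^2 * sum_{i=0..q-k} theta_i * theta_{i+k},
and rho(k) = gamma(k) / gamma(0). Sigma^2 cancels.
  numerator   = (1)*(-0.672) + (-0.672)*(-0.087) = -0.613536.
  denominator = (1)^2 + (-0.672)^2 + (-0.087)^2 = 1.459153.
  rho(1) = -0.613536 / 1.459153 = -0.4205.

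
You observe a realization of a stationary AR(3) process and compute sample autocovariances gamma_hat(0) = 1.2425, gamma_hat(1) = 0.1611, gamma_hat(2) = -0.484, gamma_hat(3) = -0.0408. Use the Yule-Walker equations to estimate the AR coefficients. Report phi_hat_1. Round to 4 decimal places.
\hat\phi_{1} = 0.2300

The Yule-Walker equations for an AR(p) process read, in matrix form,
  Gamma_p phi = r_p,   with   (Gamma_p)_{ij} = gamma(|i - j|),
                       (r_p)_i = gamma(i),   i,j = 1..p.
Substitute the sample gammas (Toeplitz matrix and right-hand side of size 3):
  Gamma_p = [[1.2425, 0.1611, -0.484], [0.1611, 1.2425, 0.1611], [-0.484, 0.1611, 1.2425]]
  r_p     = [0.1611, -0.484, -0.0408]
Written out (R1..R3):
  (R1) 1.2425 phi_1 + 0.1611 phi_2 - 0.484 phi_3 = 0.1611
  (R2) 0.1611 phi_1 + 1.2425 phi_2 + 0.1611 phi_3 = -0.484
  (R3) -0.484 phi_1 + 0.1611 phi_2 + 1.2425 phi_3 = -0.0408
Gaussian elimination:
  R2 <- R2 - (0.1611/1.2425) R1 = R2 - (0.129658) R1:  1.221612 phi_2 + 0.223854 phi_3 = -0.504888
  R3 <- R3 - (-0.484/1.2425) R1 = R3 - (-0.389537) R1:  0.223854 phi_2 + 1.053964 phi_3 = 0.021954
  R3 <- R3 - (0.223854/1.221612) R2 = R3 - (0.183245) R2:  1.012944 phi_3 = 0.114473
Back-substitution:
  phi_hat_3 = 0.114473 / 1.012944 = 0.11301
  phi_hat_2 = (-0.504888 - (0.223854)(0.11301)) / 1.221612 = -0.434005
  phi_hat_1 = (0.1611 - (0.1611)(-0.434005) - (-0.484)(0.11301)) / 1.2425 = 0.229952
So phi_hat = [0.2300, -0.4340, 0.1130].
Therefore phi_hat_1 = 0.2300.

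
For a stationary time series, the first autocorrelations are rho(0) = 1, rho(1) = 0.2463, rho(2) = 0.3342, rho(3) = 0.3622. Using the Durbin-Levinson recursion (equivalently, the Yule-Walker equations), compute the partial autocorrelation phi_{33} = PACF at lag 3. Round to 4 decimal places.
\phi_{33} = 0.2700

The PACF at lag k is phi_{kk}, the last component of the solution
to the Yule-Walker system G_k phi = r_k where
  (G_k)_{ij} = rho(|i - j|), (r_k)_i = rho(i), i,j = 1..k.
Equivalently, Durbin-Levinson gives phi_{kk} iteratively:
  phi_{11} = rho(1)
  phi_{kk} = [rho(k) - sum_{j=1..k-1} phi_{k-1,j} rho(k-j)]
            / [1 - sum_{j=1..k-1} phi_{k-1,j} rho(j)],
  phi_{k,j} = phi_{k-1,j} - phi_{kk} phi_{k-1,k-j},  j = 1..k-1.
Step k = 1:
  phi_11 = rho(1) = 0.2463.
Step k = 2:
  phi_22 = [rho(2) - phi_11 rho(1)] / [1 - phi_11 rho(1)] = [0.3342 - (0.2463)(0.2463)] / [1 - (0.2463)(0.2463)]
         = 0.27353631 / 0.93933631 = 0.291202.
  Update: phi_21 = phi_11 - phi_22 phi_11 = 0.2463 - (0.291202)(0.2463) = 0.174577.
Step k = 3:
  phi_33 = [rho(3) - phi_21 rho(2) - phi_22 rho(1)] / [1 - phi_21 rho(1) - phi_22 rho(2)]
    numerator   = 0.3622 - (0.174577)(0.3342) - (0.291202)(0.2463) = 0.23213338
    denominator = 1 - (0.174577)(0.2463) - (0.291202)(0.3342) = 0.85968208
  phi_33 = 0.23213338 / 0.85968208 = 0.27.
Therefore phi_{33} = 0.2700.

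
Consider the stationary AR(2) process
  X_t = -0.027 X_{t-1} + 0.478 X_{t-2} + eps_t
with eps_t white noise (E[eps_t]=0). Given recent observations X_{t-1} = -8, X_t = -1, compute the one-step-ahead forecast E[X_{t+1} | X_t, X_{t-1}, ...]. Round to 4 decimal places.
E[X_{t+1} \mid \mathcal F_t] = -3.7970

For an AR(p) model X_t = c + sum_i phi_i X_{t-i} + eps_t, the
one-step-ahead conditional mean is
  E[X_{t+1} | X_t, ...] = c + sum_i phi_i X_{t+1-i}.
Substitute known values:
  E[X_{t+1} | ...] = (-0.027) * (-1) + (0.478) * (-8)
                   = -3.7970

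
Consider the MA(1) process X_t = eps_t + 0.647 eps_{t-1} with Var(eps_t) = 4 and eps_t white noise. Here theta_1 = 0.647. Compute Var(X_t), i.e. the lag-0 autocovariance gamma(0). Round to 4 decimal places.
\gamma(0) = 5.6744

For an MA(q) process X_t = eps_t + sum_i theta_i eps_{t-i} with
Var(eps_t) = sigma^2, the variance is
  gamma(0) = sigma^2 * (1 + sum_i theta_i^2).
  sum_i theta_i^2 = (0.647)^2 = 0.418609.
  gamma(0) = 4 * (1 + 0.418609) = 4 * 1.418609 = 5.674436, which rounds to 5.6744.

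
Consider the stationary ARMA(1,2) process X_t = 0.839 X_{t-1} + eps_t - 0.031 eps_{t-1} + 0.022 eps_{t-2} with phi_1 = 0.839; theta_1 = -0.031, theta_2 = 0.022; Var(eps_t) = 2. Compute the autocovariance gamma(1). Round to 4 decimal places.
\gamma(1) = 5.5234

Multiply the model equation by X_{t-k} and take expectations. With theta_0 = psi_0 = 1 and psi_j the MA(infinity) weights, this gives
  gamma(k) - sum_i phi_i gamma(k-i) = c_k,
  c_k = sigma^2 * sum_{j=k..q} theta_j psi_{j-k}   (c_k = 0 for k > q),
using gamma(-m) = gamma(m).
psi-weights needed (psi_j = theta_j + sum_i phi_i psi_{j-i}):
  psi_1 = theta_1 + phi_1 = -0.031 + (0.839) = 0.808
  psi_2 = theta_2 + phi_1 psi_1 = 0.022 + (0.839)(0.808) = 0.699912
Right-hand sides:
  c_0 = sigma^2 (1 + theta_1 psi_1 + theta_2 psi_2) = 2 * (1 + (-0.031)(0.808) + (0.022)(0.699912)) = 2 * 0.99035 = 1.9807
  c_1 = sigma^2 (theta_1 + theta_2 psi_1) = 2 * (-0.031 + (0.022)(0.808)) = -0.026448
  c_2 = sigma^2 theta_2 = 2 * (0.022) = 0.044
Equations for k = 0 and k = 1 (AR order 1):
  gamma(0) = phi_1 gamma(1) + c_0
  gamma(1) = phi_1 gamma(0) + c_1
Substituting the second into the first: gamma(0) (1 - phi_1^2) = c_0 + phi_1 c_1, so
  gamma(0) = (c_0 + phi_1 c_1) / (1 - phi_1^2) = (1.9807 + (0.839)(-0.026448)) / (1 - (0.839)^2) = 1.95851 / 0.296079 = 6.614823.
  gamma(1) = phi_1 gamma(0) + c_1 = (0.839)(6.614823) + (-0.026448) = 5.523389.
Therefore gamma(1) = 5.5234 (to 4 decimal places).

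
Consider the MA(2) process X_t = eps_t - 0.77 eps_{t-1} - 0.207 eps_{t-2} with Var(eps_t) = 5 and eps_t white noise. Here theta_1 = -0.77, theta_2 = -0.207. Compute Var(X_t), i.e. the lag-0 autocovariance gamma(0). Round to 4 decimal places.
\gamma(0) = 8.1787

For an MA(q) process X_t = eps_t + sum_i theta_i eps_{t-i} with
Var(eps_t) = sigma^2, the variance is
  gamma(0) = sigma^2 * (1 + sum_i theta_i^2).
  sum_i theta_i^2 = (-0.77)^2 + (-0.207)^2 = 0.5929 + 0.042849 = 0.635749.
  gamma(0) = 5 * (1 + 0.635749) = 5 * 1.635749 = 8.178745, which rounds to 8.1787.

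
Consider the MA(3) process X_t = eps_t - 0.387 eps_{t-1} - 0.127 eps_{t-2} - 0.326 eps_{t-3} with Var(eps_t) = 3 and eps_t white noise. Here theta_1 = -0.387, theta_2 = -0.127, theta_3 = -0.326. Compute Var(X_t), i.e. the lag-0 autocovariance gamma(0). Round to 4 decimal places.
\gamma(0) = 3.8165

For an MA(q) process X_t = eps_t + sum_i theta_i eps_{t-i} with
Var(eps_t) = sigma^2, the variance is
  gamma(0) = sigma^2 * (1 + sum_i theta_i^2).
  sum_i theta_i^2 = (-0.387)^2 + (-0.127)^2 + (-0.326)^2 = 0.149769 + 0.016129 + 0.106276 = 0.272174.
  gamma(0) = 3 * (1 + 0.272174) = 3 * 1.272174 = 3.816522, which rounds to 3.8165.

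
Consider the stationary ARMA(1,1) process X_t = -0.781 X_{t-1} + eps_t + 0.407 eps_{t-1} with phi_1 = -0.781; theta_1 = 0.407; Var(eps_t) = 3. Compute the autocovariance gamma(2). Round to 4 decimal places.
\gamma(2) = 1.5325

Multiply the model equation by X_{t-k} and take expectations. With theta_0 = psi_0 = 1 and psi_j the MA(infinity) weights, this gives
  gamma(k) - sum_i phi_i gamma(k-i) = c_k,
  c_k = sigma^2 * sum_{j=k..q} theta_j psi_{j-k}   (c_k = 0 for k > q),
using gamma(-m) = gamma(m).
psi-weights needed (psi_j = theta_j + sum_i phi_i psi_{j-i}):
  psi_1 = theta_1 + phi_1 = 0.407 + (-0.781) = -0.374
Right-hand sides:
  c_0 = sigma^2 (1 + theta_1 psi_1) = 3 * (1 + (0.407)(-0.374)) = 3 * 0.847782 = 2.543346
  c_1 = sigma^2 theta_1 = 3 * (0.407) = 1.221
  c_2 = 0
Equations for k = 0 and k = 1 (AR order 1):
  gamma(0) = phi_1 gamma(1) + c_0
  gamma(1) = phi_1 gamma(0) + c_1
Substituting the second into the first: gamma(0) (1 - phi_1^2) = c_0 + phi_1 c_1, so
  gamma(0) = (c_0 + phi_1 c_1) / (1 - phi_1^2) = (2.543346 + (-0.781)(1.221)) / (1 - (-0.781)^2) = 1.589745 / 0.390039 = 4.075862.
  gamma(1) = phi_1 gamma(0) + c_1 = (-0.781)(4.075862) + (1.221) = -1.962248.
For k = 2 (> q): gamma(2) = phi_1 gamma(1) = (-0.781)(-1.962248) = 1.532516.
Therefore gamma(2) = 1.5325 (to 4 decimal places).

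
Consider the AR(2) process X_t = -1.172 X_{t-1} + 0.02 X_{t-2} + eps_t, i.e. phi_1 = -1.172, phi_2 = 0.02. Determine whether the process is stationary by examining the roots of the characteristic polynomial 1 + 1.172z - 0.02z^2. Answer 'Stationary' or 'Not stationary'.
\text{Not stationary}

The AR(p) characteristic polynomial is P(z) = 1 + 1.172z - 0.02z^2.
Stationarity requires all roots to lie outside the unit circle, i.e. |z| > 1 for every root.
Set 1 + (1.172) z + (-0.02) z^2 = 0, i.e. a z^2 + b z + c = 0 with a = -0.02, b = 1.172, c = 1.
Discriminant D = b^2 - 4ac = (1.172)^2 - 4*(-0.02)*1 = 1.373584 - (-0.08) = 1.453584.
D >= 0, so the roots are real: z = (-b +/- sqrt(D)) / (2a) = (-1.172 +/- 1.205647) / (-0.04).
  z_1 = (-1.172 + 1.205647) / (-0.04) = -0.8412,   |z_1| = 0.8412.
  z_2 = (-1.172 - 1.205647) / (-0.04) = 59.4412,   |z_2| = 59.4412.
Moduli of all roots: 0.8412, 59.4412.
All moduli strictly greater than 1? No.
Verdict: Not stationary.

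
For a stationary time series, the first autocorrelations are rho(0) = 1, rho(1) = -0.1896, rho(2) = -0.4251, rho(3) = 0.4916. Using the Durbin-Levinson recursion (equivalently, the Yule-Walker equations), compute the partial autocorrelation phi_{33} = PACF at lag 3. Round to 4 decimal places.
\phi_{33} = 0.3790

The PACF at lag k is phi_{kk}, the last component of the solution
to the Yule-Walker system G_k phi = r_k where
  (G_k)_{ij} = rho(|i - j|), (r_k)_i = rho(i), i,j = 1..k.
Equivalently, Durbin-Levinson gives phi_{kk} iteratively:
  phi_{11} = rho(1)
  phi_{kk} = [rho(k) - sum_{j=1..k-1} phi_{k-1,j} rho(k-j)]
            / [1 - sum_{j=1..k-1} phi_{k-1,j} rho(j)],
  phi_{k,j} = phi_{k-1,j} - phi_{kk} phi_{k-1,k-j},  j = 1..k-1.
Step k = 1:
  phi_11 = rho(1) = -0.1896.
Step k = 2:
  phi_22 = [rho(2) - phi_11 rho(1)] / [1 - phi_11 rho(1)] = [-0.4251 - (-0.1896)(-0.1896)] / [1 - (-0.1896)(-0.1896)]
         = -0.46104816 / 0.96405184 = -0.47824.
  Update: phi_21 = phi_11 - phi_22 phi_11 = -0.1896 - (-0.47824)(-0.1896) = -0.280274.
Step k = 3:
  phi_33 = [rho(3) - phi_21 rho(2) - phi_22 rho(1)] / [1 - phi_21 rho(1) - phi_22 rho(2)]
    numerator   = 0.4916 - (-0.280274)(-0.4251) - (-0.47824)(-0.1896) = 0.28178109
    denominator = 1 - (-0.280274)(-0.1896) - (-0.47824)(-0.4251) = 0.74356016
  phi_33 = 0.28178109 / 0.74356016 = 0.379.
Therefore phi_{33} = 0.3790.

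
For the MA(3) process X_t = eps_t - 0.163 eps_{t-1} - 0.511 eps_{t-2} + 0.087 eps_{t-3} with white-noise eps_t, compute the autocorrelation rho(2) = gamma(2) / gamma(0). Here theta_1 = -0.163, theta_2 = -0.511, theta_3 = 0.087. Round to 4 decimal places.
\rho(2) = -0.4055

For an MA(q) process with theta_0 = 1, the autocovariance is
  gamma(k) = sigma^2 * sum_{i=0..q-k} theta_i * theta_{i+k},
and rho(k) = gamma(k) / gamma(0). Sigma^2 cancels.
  numerator   = (1)*(-0.511) + (-0.163)*(0.087) = -0.525181.
  denominator = (1)^2 + (-0.163)^2 + (-0.511)^2 + (0.087)^2 = 1.295259.
  rho(2) = -0.525181 / 1.295259 = -0.4055.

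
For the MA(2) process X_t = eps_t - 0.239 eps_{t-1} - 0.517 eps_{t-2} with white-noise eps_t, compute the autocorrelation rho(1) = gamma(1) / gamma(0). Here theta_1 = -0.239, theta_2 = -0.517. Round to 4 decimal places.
\rho(1) = -0.0872

For an MA(q) process with theta_0 = 1, the autocovariance is
  gamma(k) = sigma^2 * sum_{i=0..q-k} theta_i * theta_{i+k},
and rho(k) = gamma(k) / gamma(0). Sigma^2 cancels.
  numerator   = (1)*(-0.239) + (-0.239)*(-0.517) = -0.115437.
  denominator = (1)^2 + (-0.239)^2 + (-0.517)^2 = 1.32441.
  rho(1) = -0.115437 / 1.32441 = -0.0872.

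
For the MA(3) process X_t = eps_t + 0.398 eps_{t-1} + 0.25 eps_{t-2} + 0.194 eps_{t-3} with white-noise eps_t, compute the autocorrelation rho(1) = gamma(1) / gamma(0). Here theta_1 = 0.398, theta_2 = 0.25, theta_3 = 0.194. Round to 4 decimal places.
\rho(1) = 0.4338

For an MA(q) process with theta_0 = 1, the autocovariance is
  gamma(k) = sigma^2 * sum_{i=0..q-k} theta_i * theta_{i+k},
and rho(k) = gamma(k) / gamma(0). Sigma^2 cancels.
  numerator   = (1)*(0.398) + (0.398)*(0.25) + (0.25)*(0.194) = 0.546.
  denominator = (1)^2 + (0.398)^2 + (0.25)^2 + (0.194)^2 = 1.25854.
  rho(1) = 0.546 / 1.25854 = 0.4338.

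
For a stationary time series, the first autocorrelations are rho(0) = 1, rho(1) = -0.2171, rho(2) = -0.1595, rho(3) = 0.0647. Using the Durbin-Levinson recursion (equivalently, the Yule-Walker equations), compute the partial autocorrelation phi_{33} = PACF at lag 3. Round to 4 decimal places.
\phi_{33} = -0.0270

The PACF at lag k is phi_{kk}, the last component of the solution
to the Yule-Walker system G_k phi = r_k where
  (G_k)_{ij} = rho(|i - j|), (r_k)_i = rho(i), i,j = 1..k.
Equivalently, Durbin-Levinson gives phi_{kk} iteratively:
  phi_{11} = rho(1)
  phi_{kk} = [rho(k) - sum_{j=1..k-1} phi_{k-1,j} rho(k-j)]
            / [1 - sum_{j=1..k-1} phi_{k-1,j} rho(j)],
  phi_{k,j} = phi_{k-1,j} - phi_{kk} phi_{k-1,k-j},  j = 1..k-1.
Step k = 1:
  phi_11 = rho(1) = -0.2171.
Step k = 2:
  phi_22 = [rho(2) - phi_11 rho(1)] / [1 - phi_11 rho(1)] = [-0.1595 - (-0.2171)(-0.2171)] / [1 - (-0.2171)(-0.2171)]
         = -0.20663241 / 0.95286759 = -0.216853.
  Update: phi_21 = phi_11 - phi_22 phi_11 = -0.2171 - (-0.216853)(-0.2171) = -0.264179.
Step k = 3:
  phi_33 = [rho(3) - phi_21 rho(2) - phi_22 rho(1)] / [1 - phi_21 rho(1) - phi_22 rho(2)]
    numerator   = 0.0647 - (-0.264179)(-0.1595) - (-0.216853)(-0.2171) = -0.02451536
    denominator = 1 - (-0.264179)(-0.2171) - (-0.216853)(-0.1595) = 0.90805869
  phi_33 = -0.02451536 / 0.90805869 = -0.027.
Therefore phi_{33} = -0.0270.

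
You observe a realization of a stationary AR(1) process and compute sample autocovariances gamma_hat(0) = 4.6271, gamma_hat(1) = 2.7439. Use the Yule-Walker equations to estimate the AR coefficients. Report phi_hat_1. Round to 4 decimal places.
\hat\phi_{1} = 0.5930

The Yule-Walker equations for an AR(p) process read, in matrix form,
  Gamma_p phi = r_p,   with   (Gamma_p)_{ij} = gamma(|i - j|),
                       (r_p)_i = gamma(i),   i,j = 1..p.
Substitute the sample gammas (Toeplitz matrix and right-hand side of size 1):
  Gamma_p = [[4.6271]]
  r_p     = [2.7439]
With p = 1 this is the single equation gamma(0) phi_1 = gamma(1):
  phi_hat_1 = gamma(1) / gamma(0) = 2.7439 / 4.6271 = 0.5930.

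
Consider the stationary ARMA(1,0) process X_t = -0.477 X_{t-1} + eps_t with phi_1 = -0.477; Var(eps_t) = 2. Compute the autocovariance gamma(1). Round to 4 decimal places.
\gamma(1) = -1.2350

Multiply the model equation by X_{t-k} and take expectations. With theta_0 = psi_0 = 1 and psi_j the MA(infinity) weights, this gives
  gamma(k) - sum_i phi_i gamma(k-i) = c_k,
  c_k = sigma^2 * sum_{j=k..q} theta_j psi_{j-k}   (c_k = 0 for k > q),
using gamma(-m) = gamma(m).
Pure AR (q = 0): c_0 = sigma^2 = 2, c_k = 0 for k >= 1.
Equations for k = 0 and k = 1 (AR order 1):
  gamma(0) = phi_1 gamma(1) + c_0
  gamma(1) = phi_1 gamma(0) + c_1
Substituting the second into the first: gamma(0) (1 - phi_1^2) = c_0 + phi_1 c_1, so
  gamma(0) = c_0 / (1 - phi_1^2) = 2 / (1 - (-0.477)^2) = 2 / 0.772471 = 2.589094.
  gamma(1) = phi_1 gamma(0) = (-0.477)(2.589094) = -1.234998.
Therefore gamma(1) = -1.2350 (to 4 decimal places).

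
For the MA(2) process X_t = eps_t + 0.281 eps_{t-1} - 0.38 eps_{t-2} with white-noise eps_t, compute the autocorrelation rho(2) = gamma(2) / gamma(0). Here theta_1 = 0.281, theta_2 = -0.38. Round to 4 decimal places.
\rho(2) = -0.3106

For an MA(q) process with theta_0 = 1, the autocovariance is
  gamma(k) = sigma^2 * sum_{i=0..q-k} theta_i * theta_{i+k},
and rho(k) = gamma(k) / gamma(0). Sigma^2 cancels.
  numerator   = (1)*(-0.38) = -0.38.
  denominator = (1)^2 + (0.281)^2 + (-0.38)^2 = 1.223361.
  rho(2) = -0.38 / 1.223361 = -0.3106.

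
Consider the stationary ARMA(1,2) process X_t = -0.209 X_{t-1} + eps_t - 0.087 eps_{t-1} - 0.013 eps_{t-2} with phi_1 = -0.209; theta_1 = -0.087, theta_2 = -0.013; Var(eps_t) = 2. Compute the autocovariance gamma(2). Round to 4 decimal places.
\gamma(2) = 0.1040

Multiply the model equation by X_{t-k} and take expectations. With theta_0 = psi_0 = 1 and psi_j the MA(infinity) weights, this gives
  gamma(k) - sum_i phi_i gamma(k-i) = c_k,
  c_k = sigma^2 * sum_{j=k..q} theta_j psi_{j-k}   (c_k = 0 for k > q),
using gamma(-m) = gamma(m).
psi-weights needed (psi_j = theta_j + sum_i phi_i psi_{j-i}):
  psi_1 = theta_1 + phi_1 = -0.087 + (-0.209) = -0.296
  psi_2 = theta_2 + phi_1 psi_1 = -0.013 + (-0.209)(-0.296) = 0.048864
Right-hand sides:
  c_0 = sigma^2 (1 + theta_1 psi_1 + theta_2 psi_2) = 2 * (1 + (-0.087)(-0.296) + (-0.013)(0.048864)) = 2 * 1.025117 = 2.050234
  c_1 = sigma^2 (theta_1 + theta_2 psi_1) = 2 * (-0.087 + (-0.013)(-0.296)) = -0.166304
  c_2 = sigma^2 theta_2 = 2 * (-0.013) = -0.026
Equations for k = 0 and k = 1 (AR order 1):
  gamma(0) = phi_1 gamma(1) + c_0
  gamma(1) = phi_1 gamma(0) + c_1
Substituting the second into the first: gamma(0) (1 - phi_1^2) = c_0 + phi_1 c_1, so
  gamma(0) = (c_0 + phi_1 c_1) / (1 - phi_1^2) = (2.050234 + (-0.209)(-0.166304)) / (1 - (-0.209)^2) = 2.084991 / 0.956319 = 2.180226.
  gamma(1) = phi_1 gamma(0) + c_1 = (-0.209)(2.180226) + (-0.166304) = -0.621971.
For k = 2: gamma(2) = phi_1 gamma(1) + c_2
  = (-0.209)(-0.621971) + (-0.026) = 0.103992.
Therefore gamma(2) = 0.1040 (to 4 decimal places).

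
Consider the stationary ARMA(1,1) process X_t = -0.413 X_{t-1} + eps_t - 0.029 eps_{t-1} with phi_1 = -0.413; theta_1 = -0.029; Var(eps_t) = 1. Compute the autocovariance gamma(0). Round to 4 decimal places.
\gamma(0) = 1.2355

Multiply the model equation by X_{t-k} and take expectations. With theta_0 = psi_0 = 1 and psi_j the MA(infinity) weights, this gives
  gamma(k) - sum_i phi_i gamma(k-i) = c_k,
  c_k = sigma^2 * sum_{j=k..q} theta_j psi_{j-k}   (c_k = 0 for k > q),
using gamma(-m) = gamma(m).
psi-weights needed (psi_j = theta_j + sum_i phi_i psi_{j-i}):
  psi_1 = theta_1 + phi_1 = -0.029 + (-0.413) = -0.442
Right-hand sides:
  c_0 = sigma^2 (1 + theta_1 psi_1) = 1 * (1 + (-0.029)(-0.442)) = 1 * 1.012818 = 1.012818
  c_1 = sigma^2 theta_1 = 1 * (-0.029) = -0.029
  c_2 = 0
Equations for k = 0 and k = 1 (AR order 1):
  gamma(0) = phi_1 gamma(1) + c_0
  gamma(1) = phi_1 gamma(0) + c_1
Substituting the second into the first: gamma(0) (1 - phi_1^2) = c_0 + phi_1 c_1, so
  gamma(0) = (c_0 + phi_1 c_1) / (1 - phi_1^2) = (1.012818 + (-0.413)(-0.029)) / (1 - (-0.413)^2) = 1.024795 / 0.829431 = 1.23554.
Therefore gamma(0) = 1.2355 (to 4 decimal places).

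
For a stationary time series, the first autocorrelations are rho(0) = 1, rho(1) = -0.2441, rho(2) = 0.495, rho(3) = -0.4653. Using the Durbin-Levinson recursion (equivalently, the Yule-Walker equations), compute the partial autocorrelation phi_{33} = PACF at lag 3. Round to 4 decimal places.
\phi_{33} = -0.3890

The PACF at lag k is phi_{kk}, the last component of the solution
to the Yule-Walker system G_k phi = r_k where
  (G_k)_{ij} = rho(|i - j|), (r_k)_i = rho(i), i,j = 1..k.
Equivalently, Durbin-Levinson gives phi_{kk} iteratively:
  phi_{11} = rho(1)
  phi_{kk} = [rho(k) - sum_{j=1..k-1} phi_{k-1,j} rho(k-j)]
            / [1 - sum_{j=1..k-1} phi_{k-1,j} rho(j)],
  phi_{k,j} = phi_{k-1,j} - phi_{kk} phi_{k-1,k-j},  j = 1..k-1.
Step k = 1:
  phi_11 = rho(1) = -0.2441.
Step k = 2:
  phi_22 = [rho(2) - phi_11 rho(1)] / [1 - phi_11 rho(1)] = [0.495 - (-0.2441)(-0.2441)] / [1 - (-0.2441)(-0.2441)]
         = 0.43541519 / 0.94041519 = 0.463003.
  Update: phi_21 = phi_11 - phi_22 phi_11 = -0.2441 - (0.463003)(-0.2441) = -0.131081.
Step k = 3:
  phi_33 = [rho(3) - phi_21 rho(2) - phi_22 rho(1)] / [1 - phi_21 rho(1) - phi_22 rho(2)]
    numerator   = -0.4653 - (-0.131081)(0.495) - (0.463003)(-0.2441) = -0.28739587
    denominator = 1 - (-0.131081)(-0.2441) - (0.463003)(0.495) = 0.73881659
  phi_33 = -0.28739587 / 0.73881659 = -0.389.
Therefore phi_{33} = -0.3890.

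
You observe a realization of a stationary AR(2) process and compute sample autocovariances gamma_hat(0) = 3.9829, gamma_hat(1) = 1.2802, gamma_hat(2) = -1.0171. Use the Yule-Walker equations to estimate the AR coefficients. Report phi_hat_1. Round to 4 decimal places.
\hat\phi_{1} = 0.4500

The Yule-Walker equations for an AR(p) process read, in matrix form,
  Gamma_p phi = r_p,   with   (Gamma_p)_{ij} = gamma(|i - j|),
                       (r_p)_i = gamma(i),   i,j = 1..p.
Substitute the sample gammas (Toeplitz matrix and right-hand side of size 2):
  Gamma_p = [[3.9829, 1.2802], [1.2802, 3.9829]]
  r_p     = [1.2802, -1.0171]
Written out:
  3.9829 phi_1 + 1.2802 phi_2 = 1.2802
  1.2802 phi_1 + 3.9829 phi_2 = -1.0171
Solve by Cramer's rule:
  det = gamma(0)^2 - gamma(1)^2 = (3.9829)^2 - (1.2802)^2 = 15.86349241 - 1.63891204 = 14.22458037
  phi_hat_1 = [gamma(1) gamma(0) - gamma(1) gamma(2)] / det = [(1.2802)(3.9829) - (1.2802)(-1.0171)] / 14.22458037 = 6.401 / 14.22458037 = 0.45
  phi_hat_2 = [gamma(0) gamma(2) - gamma(1)^2] / det = [(3.9829)(-1.0171) - (1.2802)^2] / 14.22458037 = -5.68991963 / 14.22458037 = -0.4
So phi_hat = [0.4500, -0.4000].
Therefore phi_hat_1 = 0.4500.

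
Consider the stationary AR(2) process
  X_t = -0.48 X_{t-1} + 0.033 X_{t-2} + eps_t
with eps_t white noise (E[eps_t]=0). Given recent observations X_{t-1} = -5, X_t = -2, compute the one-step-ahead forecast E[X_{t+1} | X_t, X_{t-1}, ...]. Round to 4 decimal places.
E[X_{t+1} \mid \mathcal F_t] = 0.7950

For an AR(p) model X_t = c + sum_i phi_i X_{t-i} + eps_t, the
one-step-ahead conditional mean is
  E[X_{t+1} | X_t, ...] = c + sum_i phi_i X_{t+1-i}.
Substitute known values:
  E[X_{t+1} | ...] = (-0.48) * (-2) + (0.033) * (-5)
                   = 0.7950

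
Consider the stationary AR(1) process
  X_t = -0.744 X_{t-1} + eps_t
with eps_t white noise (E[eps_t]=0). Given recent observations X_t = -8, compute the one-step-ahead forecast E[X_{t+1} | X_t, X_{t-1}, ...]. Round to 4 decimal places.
E[X_{t+1} \mid \mathcal F_t] = 5.9520

For an AR(p) model X_t = c + sum_i phi_i X_{t-i} + eps_t, the
one-step-ahead conditional mean is
  E[X_{t+1} | X_t, ...] = c + sum_i phi_i X_{t+1-i}.
Substitute known values:
  E[X_{t+1} | ...] = (-0.744) * (-8)
                   = 5.9520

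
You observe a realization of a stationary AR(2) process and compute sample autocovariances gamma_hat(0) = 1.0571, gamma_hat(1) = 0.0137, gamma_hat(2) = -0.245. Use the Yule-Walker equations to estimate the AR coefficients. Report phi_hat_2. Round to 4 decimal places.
\hat\phi_{2} = -0.2320

The Yule-Walker equations for an AR(p) process read, in matrix form,
  Gamma_p phi = r_p,   with   (Gamma_p)_{ij} = gamma(|i - j|),
                       (r_p)_i = gamma(i),   i,j = 1..p.
Substitute the sample gammas (Toeplitz matrix and right-hand side of size 2):
  Gamma_p = [[1.0571, 0.0137], [0.0137, 1.0571]]
  r_p     = [0.0137, -0.245]
Written out:
  1.0571 phi_1 + 0.0137 phi_2 = 0.0137
  0.0137 phi_1 + 1.0571 phi_2 = -0.245
Solve by Cramer's rule:
  det = gamma(0)^2 - gamma(1)^2 = (1.0571)^2 - (0.0137)^2 = 1.11746041 - 0.00018769 = 1.11727272
  phi_hat_1 = [gamma(1) gamma(0) - gamma(1) gamma(2)] / det = [(0.0137)(1.0571) - (0.0137)(-0.245)] / 1.11727272 = 0.01783877 / 1.11727272 = 0.016
  phi_hat_2 = [gamma(0) gamma(2) - gamma(1)^2] / det = [(1.0571)(-0.245) - (0.0137)^2] / 1.11727272 = -0.25917719 / 1.11727272 = -0.232
So phi_hat = [0.0160, -0.2320].
Therefore phi_hat_2 = -0.2320.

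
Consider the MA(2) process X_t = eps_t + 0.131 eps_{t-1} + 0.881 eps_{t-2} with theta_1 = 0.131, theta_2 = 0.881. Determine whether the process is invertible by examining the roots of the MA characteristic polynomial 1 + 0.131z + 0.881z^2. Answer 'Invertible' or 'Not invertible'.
\text{Invertible}

The MA(q) characteristic polynomial is P(z) = 1 + 0.131z + 0.881z^2.
Invertibility requires all roots to lie outside the unit circle, i.e. |z| > 1 for every root.
Set 1 + (0.131) z + (0.881) z^2 = 0, i.e. a z^2 + b z + c = 0 with a = 0.881, b = 0.131, c = 1.
Discriminant D = b^2 - 4ac = (0.131)^2 - 4*(0.881)*1 = 0.017161 - (3.524) = -3.506839.
D < 0, so the roots are the complex-conjugate pair z = (-b +/- i sqrt(-D)) / (2a) = -0.0743 +/- 1.0628i.
For a conjugate pair |z|^2 = z * conj(z) = (product of roots) = c/a = 1/(0.881) = 1.135074, so |z| = sqrt(1.135074) = 1.0654 for both roots.
Moduli of all roots: 1.0654, 1.0654.
All moduli strictly greater than 1? Yes.
Verdict: Invertible.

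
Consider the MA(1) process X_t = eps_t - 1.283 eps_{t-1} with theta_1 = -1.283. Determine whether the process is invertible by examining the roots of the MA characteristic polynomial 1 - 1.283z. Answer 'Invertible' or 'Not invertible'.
\text{Not invertible}

The MA(q) characteristic polynomial is P(z) = 1 - 1.283z.
Invertibility requires all roots to lie outside the unit circle, i.e. |z| > 1 for every root.
This is linear in z: 1 + (-1.283) z = 0  =>  z = -1/(-1.283) = 0.779423,  |z| = 0.779423.
Moduli of all roots: 0.7794.
All moduli strictly greater than 1? No.
Verdict: Not invertible.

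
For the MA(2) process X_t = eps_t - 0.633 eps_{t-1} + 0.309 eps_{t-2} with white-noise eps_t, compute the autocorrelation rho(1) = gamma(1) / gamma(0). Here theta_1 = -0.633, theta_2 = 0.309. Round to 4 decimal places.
\rho(1) = -0.5538

For an MA(q) process with theta_0 = 1, the autocovariance is
  gamma(k) = sigma^2 * sum_{i=0..q-k} theta_i * theta_{i+k},
and rho(k) = gamma(k) / gamma(0). Sigma^2 cancels.
  numerator   = (1)*(-0.633) + (-0.633)*(0.309) = -0.828597.
  denominator = (1)^2 + (-0.633)^2 + (0.309)^2 = 1.49617.
  rho(1) = -0.828597 / 1.49617 = -0.5538.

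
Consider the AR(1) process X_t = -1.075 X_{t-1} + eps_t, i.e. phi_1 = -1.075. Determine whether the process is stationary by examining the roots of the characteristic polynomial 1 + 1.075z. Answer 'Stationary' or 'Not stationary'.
\text{Not stationary}

The AR(p) characteristic polynomial is P(z) = 1 + 1.075z.
Stationarity requires all roots to lie outside the unit circle, i.e. |z| > 1 for every root.
This is linear in z: 1 + (1.075) z = 0  =>  z = -1/(1.075) = -0.930233,  |z| = 0.930233.
Moduli of all roots: 0.9302.
All moduli strictly greater than 1? No.
Verdict: Not stationary.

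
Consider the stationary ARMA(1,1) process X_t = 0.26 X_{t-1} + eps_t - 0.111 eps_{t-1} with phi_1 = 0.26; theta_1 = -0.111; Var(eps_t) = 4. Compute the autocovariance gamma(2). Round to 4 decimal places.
\gamma(2) = 0.1614

Multiply the model equation by X_{t-k} and take expectations. With theta_0 = psi_0 = 1 and psi_j the MA(infinity) weights, this gives
  gamma(k) - sum_i phi_i gamma(k-i) = c_k,
  c_k = sigma^2 * sum_{j=k..q} theta_j psi_{j-k}   (c_k = 0 for k > q),
using gamma(-m) = gamma(m).
psi-weights needed (psi_j = theta_j + sum_i phi_i psi_{j-i}):
  psi_1 = theta_1 + phi_1 = -0.111 + (0.26) = 0.149
Right-hand sides:
  c_0 = sigma^2 (1 + theta_1 psi_1) = 4 * (1 + (-0.111)(0.149)) = 4 * 0.983461 = 3.933844
  c_1 = sigma^2 theta_1 = 4 * (-0.111) = -0.444
  c_2 = 0
Equations for k = 0 and k = 1 (AR order 1):
  gamma(0) = phi_1 gamma(1) + c_0
  gamma(1) = phi_1 gamma(0) + c_1
Substituting the second into the first: gamma(0) (1 - phi_1^2) = c_0 + phi_1 c_1, so
  gamma(0) = (c_0 + phi_1 c_1) / (1 - phi_1^2) = (3.933844 + (0.26)(-0.444)) / (1 - (0.26)^2) = 3.818404 / 0.9324 = 4.095242.
  gamma(1) = phi_1 gamma(0) + c_1 = (0.26)(4.095242) + (-0.444) = 0.620763.
For k = 2 (> q): gamma(2) = phi_1 gamma(1) = (0.26)(0.620763) = 0.161398.
Therefore gamma(2) = 0.1614 (to 4 decimal places).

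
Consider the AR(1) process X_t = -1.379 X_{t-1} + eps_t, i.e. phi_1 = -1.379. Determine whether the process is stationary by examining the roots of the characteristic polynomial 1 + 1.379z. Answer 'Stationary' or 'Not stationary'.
\text{Not stationary}

The AR(p) characteristic polynomial is P(z) = 1 + 1.379z.
Stationarity requires all roots to lie outside the unit circle, i.e. |z| > 1 for every root.
This is linear in z: 1 + (1.379) z = 0  =>  z = -1/(1.379) = -0.725163,  |z| = 0.725163.
Moduli of all roots: 0.7252.
All moduli strictly greater than 1? No.
Verdict: Not stationary.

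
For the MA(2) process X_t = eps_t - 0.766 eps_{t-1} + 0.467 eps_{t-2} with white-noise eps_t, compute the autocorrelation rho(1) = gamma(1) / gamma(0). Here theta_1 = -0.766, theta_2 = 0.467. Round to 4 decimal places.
\rho(1) = -0.6226

For an MA(q) process with theta_0 = 1, the autocovariance is
  gamma(k) = sigma^2 * sum_{i=0..q-k} theta_i * theta_{i+k},
and rho(k) = gamma(k) / gamma(0). Sigma^2 cancels.
  numerator   = (1)*(-0.766) + (-0.766)*(0.467) = -1.123722.
  denominator = (1)^2 + (-0.766)^2 + (0.467)^2 = 1.804845.
  rho(1) = -1.123722 / 1.804845 = -0.6226.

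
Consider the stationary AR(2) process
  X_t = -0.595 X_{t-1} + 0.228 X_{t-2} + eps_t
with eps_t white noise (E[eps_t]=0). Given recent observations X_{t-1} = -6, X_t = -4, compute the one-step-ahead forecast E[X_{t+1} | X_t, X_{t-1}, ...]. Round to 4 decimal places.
E[X_{t+1} \mid \mathcal F_t] = 1.0120

For an AR(p) model X_t = c + sum_i phi_i X_{t-i} + eps_t, the
one-step-ahead conditional mean is
  E[X_{t+1} | X_t, ...] = c + sum_i phi_i X_{t+1-i}.
Substitute known values:
  E[X_{t+1} | ...] = (-0.595) * (-4) + (0.228) * (-6)
                   = 1.0120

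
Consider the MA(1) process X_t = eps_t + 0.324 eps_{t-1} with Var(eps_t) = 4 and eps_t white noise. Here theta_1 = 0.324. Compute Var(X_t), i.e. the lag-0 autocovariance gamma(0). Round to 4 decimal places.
\gamma(0) = 4.4199

For an MA(q) process X_t = eps_t + sum_i theta_i eps_{t-i} with
Var(eps_t) = sigma^2, the variance is
  gamma(0) = sigma^2 * (1 + sum_i theta_i^2).
  sum_i theta_i^2 = (0.324)^2 = 0.104976.
  gamma(0) = 4 * (1 + 0.104976) = 4 * 1.104976 = 4.419904, which rounds to 4.4199.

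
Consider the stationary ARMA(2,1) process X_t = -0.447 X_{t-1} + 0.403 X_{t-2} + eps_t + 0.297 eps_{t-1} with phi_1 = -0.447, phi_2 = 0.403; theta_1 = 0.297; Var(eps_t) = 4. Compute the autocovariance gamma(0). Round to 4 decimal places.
\gamma(0) = 6.9936

Multiply the model equation by X_{t-k} and take expectations. With theta_0 = psi_0 = 1 and psi_j the MA(infinity) weights, this gives
  gamma(k) - sum_i phi_i gamma(k-i) = c_k,
  c_k = sigma^2 * sum_{j=k..q} theta_j psi_{j-k}   (c_k = 0 for k > q),
using gamma(-m) = gamma(m).
psi-weights needed (psi_j = theta_j + sum_i phi_i psi_{j-i}):
  psi_1 = theta_1 + phi_1 = 0.297 + (-0.447) = -0.15
Right-hand sides:
  c_0 = sigma^2 (1 + theta_1 psi_1) = 4 * (1 + (0.297)(-0.15)) = 4 * 0.95545 = 3.8218
  c_1 = sigma^2 theta_1 = 4 * (0.297) = 1.188
  c_2 = 0
Equations for k = 0, 1, 2 (AR order 2, c_2 = 0):
  (E0) gamma(0) = phi_1 gamma(1) + phi_2 gamma(2) + c_0
  (E1) gamma(1) = phi_1 gamma(0) + phi_2 gamma(1) + c_1
  (E2) gamma(2) = phi_1 gamma(1) + phi_2 gamma(0)
From (E1): gamma(1) = A gamma(0) + B with
  A = phi_1 / (1 - phi_2) = -0.447 / 0.597 = -0.748744,   B = c_1 / (1 - phi_2) = 1.188 / 0.597 = 1.98995.
Insert (E2) into (E0): gamma(0) (1 - phi_2^2) = phi_1 (1 + phi_2) gamma(1) + c_0.
  phi_1 (1 + phi_2) = (-0.447)(1.403) = -0.627141,   1 - phi_2^2 = 0.837591.
Replace gamma(1) by A gamma(0) + B and collect gamma(0):
  gamma(0) [0.837591 - (-0.627141)(-0.748744)] = (-0.627141)(1.98995) + 3.8218
  gamma(0) * 0.368023 = 2.573821
  gamma(0) = 2.573821 / 0.368023 = 6.993639.
Therefore gamma(0) = 6.9936 (to 4 decimal places).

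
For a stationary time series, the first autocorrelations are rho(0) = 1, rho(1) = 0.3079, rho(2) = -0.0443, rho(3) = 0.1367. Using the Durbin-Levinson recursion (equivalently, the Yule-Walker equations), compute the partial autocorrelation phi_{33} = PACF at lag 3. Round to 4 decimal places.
\phi_{33} = 0.2260

The PACF at lag k is phi_{kk}, the last component of the solution
to the Yule-Walker system G_k phi = r_k where
  (G_k)_{ij} = rho(|i - j|), (r_k)_i = rho(i), i,j = 1..k.
Equivalently, Durbin-Levinson gives phi_{kk} iteratively:
  phi_{11} = rho(1)
  phi_{kk} = [rho(k) - sum_{j=1..k-1} phi_{k-1,j} rho(k-j)]
            / [1 - sum_{j=1..k-1} phi_{k-1,j} rho(j)],
  phi_{k,j} = phi_{k-1,j} - phi_{kk} phi_{k-1,k-j},  j = 1..k-1.
Step k = 1:
  phi_11 = rho(1) = 0.3079.
Step k = 2:
  phi_22 = [rho(2) - phi_11 rho(1)] / [1 - phi_11 rho(1)] = [-0.0443 - (0.3079)(0.3079)] / [1 - (0.3079)(0.3079)]
         = -0.13910241 / 0.90519759 = -0.153671.
  Update: phi_21 = phi_11 - phi_22 phi_11 = 0.3079 - (-0.153671)(0.3079) = 0.355215.
Step k = 3:
  phi_33 = [rho(3) - phi_21 rho(2) - phi_22 rho(1)] / [1 - phi_21 rho(1) - phi_22 rho(2)]
    numerator   = 0.1367 - (0.355215)(-0.0443) - (-0.153671)(0.3079) = 0.19975126
    denominator = 1 - (0.355215)(0.3079) - (-0.153671)(-0.0443) = 0.88382162
  phi_33 = 0.19975126 / 0.88382162 = 0.226.
Therefore phi_{33} = 0.2260.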